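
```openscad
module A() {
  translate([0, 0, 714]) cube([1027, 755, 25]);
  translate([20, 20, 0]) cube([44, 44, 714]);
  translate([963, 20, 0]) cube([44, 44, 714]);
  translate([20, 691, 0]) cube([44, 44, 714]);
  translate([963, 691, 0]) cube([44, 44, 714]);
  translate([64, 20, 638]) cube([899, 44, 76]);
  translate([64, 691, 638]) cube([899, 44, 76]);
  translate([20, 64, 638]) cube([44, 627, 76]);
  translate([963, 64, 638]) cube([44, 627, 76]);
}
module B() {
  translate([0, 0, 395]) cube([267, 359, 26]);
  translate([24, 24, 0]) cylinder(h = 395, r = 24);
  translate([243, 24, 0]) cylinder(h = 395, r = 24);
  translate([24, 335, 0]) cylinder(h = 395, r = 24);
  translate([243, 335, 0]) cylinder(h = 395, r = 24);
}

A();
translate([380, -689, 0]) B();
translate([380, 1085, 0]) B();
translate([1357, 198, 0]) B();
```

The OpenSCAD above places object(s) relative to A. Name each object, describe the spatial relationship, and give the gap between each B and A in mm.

Each stool's nearest face is 330 mm from the table's bounding box.

A is a table. B is a stool. Three stools sit around the table at the −y, +y, +x sides. The gap between each stool and the table is 330 mm.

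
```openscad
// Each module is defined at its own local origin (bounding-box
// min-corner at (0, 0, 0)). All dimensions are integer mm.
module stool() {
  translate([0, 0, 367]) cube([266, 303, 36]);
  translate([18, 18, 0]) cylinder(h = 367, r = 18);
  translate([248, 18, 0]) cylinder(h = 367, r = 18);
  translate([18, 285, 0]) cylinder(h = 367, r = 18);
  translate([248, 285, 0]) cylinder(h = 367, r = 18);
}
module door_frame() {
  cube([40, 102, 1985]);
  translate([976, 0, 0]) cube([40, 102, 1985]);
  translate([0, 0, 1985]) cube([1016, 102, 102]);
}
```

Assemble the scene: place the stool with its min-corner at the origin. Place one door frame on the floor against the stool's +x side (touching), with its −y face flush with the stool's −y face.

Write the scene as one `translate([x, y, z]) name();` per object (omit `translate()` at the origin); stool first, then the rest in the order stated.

stool();
translate([266, 0, 0]) door_frame();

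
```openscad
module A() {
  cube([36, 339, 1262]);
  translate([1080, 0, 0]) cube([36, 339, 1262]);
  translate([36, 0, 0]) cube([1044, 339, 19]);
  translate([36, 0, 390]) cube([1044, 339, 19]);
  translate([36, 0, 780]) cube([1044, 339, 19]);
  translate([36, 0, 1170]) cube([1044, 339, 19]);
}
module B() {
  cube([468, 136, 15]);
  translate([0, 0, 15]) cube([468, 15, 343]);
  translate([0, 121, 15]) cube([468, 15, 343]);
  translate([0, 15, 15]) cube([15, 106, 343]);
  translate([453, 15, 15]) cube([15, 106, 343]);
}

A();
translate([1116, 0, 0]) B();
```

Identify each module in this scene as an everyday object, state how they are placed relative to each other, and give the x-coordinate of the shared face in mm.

The bookshelf's +x face and the open box's −x face are both at x = 1116 mm.

A is a bookshelf. B is an open box. The open box is against the bookshelf's +x side, with their −y faces flush. The x-coordinate of the shared face is 1116 mm.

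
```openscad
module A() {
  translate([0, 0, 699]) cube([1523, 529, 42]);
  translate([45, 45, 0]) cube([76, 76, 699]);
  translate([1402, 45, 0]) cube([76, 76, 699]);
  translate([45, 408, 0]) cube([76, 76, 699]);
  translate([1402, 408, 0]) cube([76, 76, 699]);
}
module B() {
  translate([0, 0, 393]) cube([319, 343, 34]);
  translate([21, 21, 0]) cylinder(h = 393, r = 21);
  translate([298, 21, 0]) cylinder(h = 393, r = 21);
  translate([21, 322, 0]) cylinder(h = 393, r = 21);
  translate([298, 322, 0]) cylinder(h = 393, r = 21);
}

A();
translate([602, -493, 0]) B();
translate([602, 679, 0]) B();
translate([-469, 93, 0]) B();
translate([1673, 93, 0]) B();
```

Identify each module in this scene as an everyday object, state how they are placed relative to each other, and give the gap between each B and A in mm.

A is a table. B is a stool. Four stools sit around the table at the −y, +y, −x, +x sides. The gap between each stool and the table is 150 mm.

Each stool's nearest face is 150 mm from the table's bounding box.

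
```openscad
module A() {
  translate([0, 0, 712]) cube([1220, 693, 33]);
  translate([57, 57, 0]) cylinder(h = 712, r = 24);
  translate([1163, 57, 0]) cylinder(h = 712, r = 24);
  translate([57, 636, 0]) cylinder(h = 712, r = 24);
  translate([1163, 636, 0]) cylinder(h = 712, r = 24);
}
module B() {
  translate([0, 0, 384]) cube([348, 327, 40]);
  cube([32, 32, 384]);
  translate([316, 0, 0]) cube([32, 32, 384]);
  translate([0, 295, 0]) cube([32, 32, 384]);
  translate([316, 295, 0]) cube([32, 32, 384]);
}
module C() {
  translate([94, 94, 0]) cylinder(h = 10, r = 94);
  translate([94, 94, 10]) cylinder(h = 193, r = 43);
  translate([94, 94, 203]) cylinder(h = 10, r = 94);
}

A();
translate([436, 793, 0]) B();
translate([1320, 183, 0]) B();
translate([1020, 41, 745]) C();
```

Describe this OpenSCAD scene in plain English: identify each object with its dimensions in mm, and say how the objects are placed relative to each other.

A is a table with a 1220×693 mm rectangular top, 33 mm thick, top surface at z = 745 mm, supported by four round legs of 48 mm diameter, each leg's bounding box inset 33 mm from the nearest pair of top edges, running from the floor.

B is a four-legged stool. The seat is 348×327 mm, 40 mm thick, top at z = 424 mm. It stands on four square legs, each 32×32 mm in cross-section, from z = 0 to the seat underside, each flush with a corner of the seat.

C is a spool: two coaxial disc flanges of radius 94 mm and thickness 10 mm, joined by a core cylinder of radius 43 mm and height 193 mm. The lower flange rests on z = 0 and the three cylinders share a vertical axis.

Two stools sit around the table at the +y, +x sides. The spool is on top of the table.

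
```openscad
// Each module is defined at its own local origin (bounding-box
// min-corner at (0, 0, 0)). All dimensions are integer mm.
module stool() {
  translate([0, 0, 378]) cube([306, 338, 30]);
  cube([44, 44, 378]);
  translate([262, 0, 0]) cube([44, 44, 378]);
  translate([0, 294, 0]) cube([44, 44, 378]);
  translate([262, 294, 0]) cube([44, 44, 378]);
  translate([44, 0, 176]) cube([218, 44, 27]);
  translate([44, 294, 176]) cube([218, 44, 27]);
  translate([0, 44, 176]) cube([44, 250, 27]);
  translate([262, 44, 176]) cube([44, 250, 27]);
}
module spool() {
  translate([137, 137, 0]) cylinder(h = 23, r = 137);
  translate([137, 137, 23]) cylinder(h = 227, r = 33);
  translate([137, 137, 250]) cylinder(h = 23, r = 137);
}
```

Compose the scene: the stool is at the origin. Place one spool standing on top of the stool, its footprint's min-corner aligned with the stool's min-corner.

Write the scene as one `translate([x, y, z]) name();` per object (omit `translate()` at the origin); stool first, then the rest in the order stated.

stool();
translate([0, 0, 408]) spool();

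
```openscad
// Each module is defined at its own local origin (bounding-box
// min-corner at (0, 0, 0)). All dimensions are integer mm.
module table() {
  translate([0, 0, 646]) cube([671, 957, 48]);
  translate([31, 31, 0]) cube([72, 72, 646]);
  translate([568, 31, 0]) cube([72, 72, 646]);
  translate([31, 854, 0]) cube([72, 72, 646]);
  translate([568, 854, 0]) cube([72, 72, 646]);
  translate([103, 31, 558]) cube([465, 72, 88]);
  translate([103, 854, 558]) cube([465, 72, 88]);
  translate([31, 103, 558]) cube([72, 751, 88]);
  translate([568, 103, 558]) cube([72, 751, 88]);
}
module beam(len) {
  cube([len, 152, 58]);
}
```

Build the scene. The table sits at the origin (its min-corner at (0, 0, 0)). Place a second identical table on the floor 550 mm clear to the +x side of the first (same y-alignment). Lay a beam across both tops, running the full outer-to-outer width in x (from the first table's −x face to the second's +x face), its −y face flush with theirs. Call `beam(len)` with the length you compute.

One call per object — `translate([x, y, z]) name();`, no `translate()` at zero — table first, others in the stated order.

table();
translate([1221, 0, 0]) table();
translate([0, 0, 694]) beam(1892);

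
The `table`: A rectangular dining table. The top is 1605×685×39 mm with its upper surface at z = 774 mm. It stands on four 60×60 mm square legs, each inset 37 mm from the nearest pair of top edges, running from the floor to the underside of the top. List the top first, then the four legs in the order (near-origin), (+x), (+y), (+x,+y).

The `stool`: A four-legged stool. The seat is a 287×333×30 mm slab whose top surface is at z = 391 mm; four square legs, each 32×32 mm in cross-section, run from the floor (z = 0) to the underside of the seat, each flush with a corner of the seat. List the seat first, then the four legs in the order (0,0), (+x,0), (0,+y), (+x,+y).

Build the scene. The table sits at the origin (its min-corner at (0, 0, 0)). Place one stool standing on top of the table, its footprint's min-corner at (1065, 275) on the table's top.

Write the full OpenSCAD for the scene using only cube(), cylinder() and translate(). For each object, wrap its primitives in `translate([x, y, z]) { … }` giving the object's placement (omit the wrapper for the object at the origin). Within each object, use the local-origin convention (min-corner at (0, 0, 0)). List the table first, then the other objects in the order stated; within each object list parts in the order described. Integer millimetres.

translate([0, 0, 735]) cube([1605, 685, 39]);
translate([37, 37, 0]) cube([60, 60, 735]);
translate([1508, 37, 0]) cube([60, 60, 735]);
translate([37, 588, 0]) cube([60, 60, 735]);
translate([1508, 588, 0]) cube([60, 60, 735]);
translate([1065, 275, 774]) {
  translate([0, 0, 361]) cube([287, 333, 30]);
  cube([32, 32, 361]);
  translate([255, 0, 0]) cube([32, 32, 361]);
  translate([0, 301, 0]) cube([32, 32, 361]);
  translate([255, 301, 0]) cube([32, 32, 361]);
}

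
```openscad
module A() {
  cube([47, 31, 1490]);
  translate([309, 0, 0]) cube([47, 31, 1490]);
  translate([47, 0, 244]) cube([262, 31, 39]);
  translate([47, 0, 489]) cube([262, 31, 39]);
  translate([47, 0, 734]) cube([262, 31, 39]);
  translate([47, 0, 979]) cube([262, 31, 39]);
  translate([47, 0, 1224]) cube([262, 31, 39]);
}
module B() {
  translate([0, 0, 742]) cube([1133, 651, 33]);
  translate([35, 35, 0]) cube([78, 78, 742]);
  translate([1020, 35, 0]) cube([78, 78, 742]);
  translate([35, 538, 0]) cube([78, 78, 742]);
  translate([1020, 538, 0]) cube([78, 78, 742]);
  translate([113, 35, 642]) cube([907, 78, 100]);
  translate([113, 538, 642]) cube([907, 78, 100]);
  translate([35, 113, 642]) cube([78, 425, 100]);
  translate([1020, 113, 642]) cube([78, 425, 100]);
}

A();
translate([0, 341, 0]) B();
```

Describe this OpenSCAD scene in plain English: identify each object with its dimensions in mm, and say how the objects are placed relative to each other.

A is a wooden ladder with two side rails of 47×31 mm section and 1490 mm height, set 356 mm apart overall. Between them run 5 rectangular rungs (31 mm deep, 39 mm thick), front faces flush with the rails' −y face. The bottom of the first rung is 244 mm above the floor and each subsequent rung is 245 mm higher than the one below.

B is a table: top 1133 mm (x) × 651 mm (y), 33 mm thick, upper face at z = 775 mm, on four 78×78 mm square legs, each inset 35 mm from the nearest pair of top edges, running from z = 0 to the bottom of the top. Four apron rails, 78 mm thick and 100 mm tall, run between adjacent legs with their top edges flush with the underside of the top and their outer faces flush with the legs' outer faces.

The table is on the floor beside the ladder on its +y side.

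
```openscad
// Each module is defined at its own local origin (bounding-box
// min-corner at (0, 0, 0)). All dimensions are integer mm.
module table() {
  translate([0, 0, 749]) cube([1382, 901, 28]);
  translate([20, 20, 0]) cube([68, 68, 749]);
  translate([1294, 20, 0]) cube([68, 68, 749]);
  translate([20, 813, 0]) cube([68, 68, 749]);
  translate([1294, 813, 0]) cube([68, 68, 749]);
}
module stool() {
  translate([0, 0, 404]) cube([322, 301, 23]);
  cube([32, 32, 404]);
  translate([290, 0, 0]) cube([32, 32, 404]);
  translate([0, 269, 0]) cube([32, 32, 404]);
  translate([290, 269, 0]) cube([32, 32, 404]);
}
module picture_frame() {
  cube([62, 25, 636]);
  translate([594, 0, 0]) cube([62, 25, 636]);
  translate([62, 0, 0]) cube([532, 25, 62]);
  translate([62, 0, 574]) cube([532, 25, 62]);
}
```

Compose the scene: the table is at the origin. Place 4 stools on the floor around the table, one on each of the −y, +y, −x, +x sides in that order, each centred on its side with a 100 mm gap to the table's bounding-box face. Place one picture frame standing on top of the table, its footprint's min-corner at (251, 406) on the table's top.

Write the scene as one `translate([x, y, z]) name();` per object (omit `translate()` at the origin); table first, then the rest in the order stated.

table();
translate([530, -401, 0]) stool();
translate([530, 1001, 0]) stool();
translate([-422, 300, 0]) stool();
translate([1482, 300, 0]) stool();
translate([251, 406, 777]) picture_frame();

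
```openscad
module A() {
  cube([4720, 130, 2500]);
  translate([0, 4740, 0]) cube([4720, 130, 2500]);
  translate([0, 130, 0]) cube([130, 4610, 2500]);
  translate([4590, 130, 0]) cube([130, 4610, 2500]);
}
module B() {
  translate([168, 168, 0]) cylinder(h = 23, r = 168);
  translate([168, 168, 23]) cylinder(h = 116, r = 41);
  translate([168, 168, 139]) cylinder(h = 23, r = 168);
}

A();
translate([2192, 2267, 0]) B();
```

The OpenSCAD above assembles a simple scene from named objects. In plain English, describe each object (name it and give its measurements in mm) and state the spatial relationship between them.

A is a box-shaped house frame (walls only): outside footprint 4720×4870 mm, wall height 2500 mm, wall thickness 130 mm. The two y-facing walls run the full x-width; the two x-facing walls fit between the inner faces of the y-facing walls.

B is a spool: two coaxial disc flanges of radius 168 mm and thickness 23 mm, joined by a core cylinder of radius 41 mm and height 116 mm. The lower flange rests on z = 0 and the three cylinders share a vertical axis.

The spool sits inside the house frame, centred.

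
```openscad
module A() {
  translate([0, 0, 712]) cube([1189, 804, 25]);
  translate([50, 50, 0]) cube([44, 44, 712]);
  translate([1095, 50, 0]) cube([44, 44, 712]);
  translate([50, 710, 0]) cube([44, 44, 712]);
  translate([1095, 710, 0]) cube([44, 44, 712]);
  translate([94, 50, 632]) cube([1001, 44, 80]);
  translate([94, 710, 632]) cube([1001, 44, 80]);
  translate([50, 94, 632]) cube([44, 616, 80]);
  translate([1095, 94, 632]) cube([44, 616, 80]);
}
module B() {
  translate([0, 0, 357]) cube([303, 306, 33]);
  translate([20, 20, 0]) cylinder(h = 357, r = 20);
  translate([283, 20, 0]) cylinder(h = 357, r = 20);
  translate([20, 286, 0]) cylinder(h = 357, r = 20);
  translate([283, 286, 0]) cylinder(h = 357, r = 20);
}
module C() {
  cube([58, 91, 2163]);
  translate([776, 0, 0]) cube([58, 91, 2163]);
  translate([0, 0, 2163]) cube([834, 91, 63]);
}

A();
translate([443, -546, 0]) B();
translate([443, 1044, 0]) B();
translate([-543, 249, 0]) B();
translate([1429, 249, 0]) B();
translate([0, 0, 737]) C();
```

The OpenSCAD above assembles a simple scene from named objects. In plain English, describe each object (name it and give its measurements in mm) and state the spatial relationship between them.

A is a table with a 1189×804 mm rectangular top, 25 mm thick, top surface at z = 737 mm, supported by four 44×44 mm square legs, each inset 50 mm from the nearest pair of top edges, running from the floor. Four apron rails, 44 mm thick and 80 mm tall, run between adjacent legs with their top edges flush with the underside of the top and their outer faces flush with the legs' outer faces.

B is a four-legged stool. The seat is 303×306 mm, 33 mm thick, top at z = 390 mm. It stands on four round legs, each 40 mm in diameter, from z = 0 to the seat underside, each leg's axis is inset half a diameter from the nearest pair of seat edges (so the leg's bounding box is flush with the corner).

C is a door frame. The clear opening is 718 mm wide and 2163 mm high. Two 58 mm wide jambs, 91 mm deep, stand either side of the opening from the floor to the top of the opening. A 63 mm thick head sits across the top of both jambs, spanning the full outside width of the frame.

Four stools sit around the table at the −y, +y, −x, +x sides. The door frame is on top of the table.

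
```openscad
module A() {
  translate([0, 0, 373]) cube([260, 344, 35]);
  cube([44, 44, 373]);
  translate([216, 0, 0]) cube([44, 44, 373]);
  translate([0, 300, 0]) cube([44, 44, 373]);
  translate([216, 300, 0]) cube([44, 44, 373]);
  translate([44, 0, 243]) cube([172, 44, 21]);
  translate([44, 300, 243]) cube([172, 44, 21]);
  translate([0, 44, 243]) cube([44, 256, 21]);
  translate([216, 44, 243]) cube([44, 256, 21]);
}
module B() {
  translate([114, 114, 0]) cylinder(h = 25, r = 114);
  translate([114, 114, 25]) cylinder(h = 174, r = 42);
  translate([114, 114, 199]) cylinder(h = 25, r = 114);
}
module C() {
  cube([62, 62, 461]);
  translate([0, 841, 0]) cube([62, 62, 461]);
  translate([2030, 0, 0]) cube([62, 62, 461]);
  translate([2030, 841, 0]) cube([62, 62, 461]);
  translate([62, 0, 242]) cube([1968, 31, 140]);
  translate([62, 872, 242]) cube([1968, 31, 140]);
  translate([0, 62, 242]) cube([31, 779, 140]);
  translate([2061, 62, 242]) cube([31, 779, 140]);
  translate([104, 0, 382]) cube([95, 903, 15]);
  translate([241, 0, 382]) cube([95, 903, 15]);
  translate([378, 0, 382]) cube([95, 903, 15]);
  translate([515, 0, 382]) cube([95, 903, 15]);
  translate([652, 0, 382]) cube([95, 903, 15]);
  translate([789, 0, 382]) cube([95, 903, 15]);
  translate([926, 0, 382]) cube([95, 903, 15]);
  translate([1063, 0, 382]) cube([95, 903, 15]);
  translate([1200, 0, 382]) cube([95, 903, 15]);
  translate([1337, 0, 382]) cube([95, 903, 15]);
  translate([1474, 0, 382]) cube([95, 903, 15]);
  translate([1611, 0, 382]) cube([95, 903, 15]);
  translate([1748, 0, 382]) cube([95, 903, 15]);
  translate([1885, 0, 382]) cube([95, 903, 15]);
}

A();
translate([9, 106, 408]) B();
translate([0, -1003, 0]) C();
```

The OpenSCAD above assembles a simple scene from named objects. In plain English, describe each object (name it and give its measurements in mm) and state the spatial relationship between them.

A is a simple wooden stool: a rectangular seat 260 mm (x) by 344 mm (y), 35 mm thick, top face at z = 408 mm, on four square legs, each 44×44 mm in cross-section. The legs rest on z = 0, each flush with a corner of the seat. Four stretchers, 44 mm wide and 21 mm tall, connect adjacent legs with their undersides at z = 243 mm, each running between the inner faces of the legs it joins and aligned with the legs' outer faces on the other axis.

B is a spool: two coaxial disc flanges of radius 114 mm and thickness 25 mm, joined by a core cylinder of radius 42 mm and height 174 mm. The lower flange rests on z = 0 and the three cylinders share a vertical axis.

C is a bed frame 2092 mm long (x) by 903 mm wide (y). Four 62×62 mm corner posts, 461 mm tall, at the corners of the footprint. Four rails of 31 mm thickness and 140 mm height run between adjacent posts with their undersides at z = 242 mm, their outer faces flush with the outside of the frame (the two x-running rails run between the posts' inner faces; the two y-running rails run between the posts' inner faces). 14 slats, each 95 mm wide (x) and 15 mm thick, lie across the top of the two x-running rails, running the full 903 mm width of the frame in y; the slats are evenly spaced along x between the inner faces of the end posts with equal gaps (rounded down to the nearest mm) at the −x end and between each pair — any rounding remainder accumulates at the +x end.

The spool is on top of the stool. The bed frame is on the floor beside the stool on its −y side.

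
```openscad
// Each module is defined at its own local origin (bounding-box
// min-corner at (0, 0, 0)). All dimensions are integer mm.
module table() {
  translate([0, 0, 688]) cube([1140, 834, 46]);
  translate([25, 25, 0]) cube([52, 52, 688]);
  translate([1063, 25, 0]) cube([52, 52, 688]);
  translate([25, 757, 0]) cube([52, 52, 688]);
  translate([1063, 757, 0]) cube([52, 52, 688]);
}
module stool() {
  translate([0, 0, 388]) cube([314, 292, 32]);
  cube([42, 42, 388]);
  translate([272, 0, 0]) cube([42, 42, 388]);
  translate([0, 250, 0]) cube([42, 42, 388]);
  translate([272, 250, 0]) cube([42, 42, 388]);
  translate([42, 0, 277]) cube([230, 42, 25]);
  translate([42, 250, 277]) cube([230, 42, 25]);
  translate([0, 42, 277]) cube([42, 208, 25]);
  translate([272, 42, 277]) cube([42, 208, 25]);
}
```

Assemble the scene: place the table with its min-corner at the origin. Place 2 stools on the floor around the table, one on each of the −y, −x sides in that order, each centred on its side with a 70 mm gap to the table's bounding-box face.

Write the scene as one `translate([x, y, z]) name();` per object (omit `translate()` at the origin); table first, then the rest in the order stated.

table();
translate([413, -362, 0]) stool();
translate([-384, 271, 0]) stool();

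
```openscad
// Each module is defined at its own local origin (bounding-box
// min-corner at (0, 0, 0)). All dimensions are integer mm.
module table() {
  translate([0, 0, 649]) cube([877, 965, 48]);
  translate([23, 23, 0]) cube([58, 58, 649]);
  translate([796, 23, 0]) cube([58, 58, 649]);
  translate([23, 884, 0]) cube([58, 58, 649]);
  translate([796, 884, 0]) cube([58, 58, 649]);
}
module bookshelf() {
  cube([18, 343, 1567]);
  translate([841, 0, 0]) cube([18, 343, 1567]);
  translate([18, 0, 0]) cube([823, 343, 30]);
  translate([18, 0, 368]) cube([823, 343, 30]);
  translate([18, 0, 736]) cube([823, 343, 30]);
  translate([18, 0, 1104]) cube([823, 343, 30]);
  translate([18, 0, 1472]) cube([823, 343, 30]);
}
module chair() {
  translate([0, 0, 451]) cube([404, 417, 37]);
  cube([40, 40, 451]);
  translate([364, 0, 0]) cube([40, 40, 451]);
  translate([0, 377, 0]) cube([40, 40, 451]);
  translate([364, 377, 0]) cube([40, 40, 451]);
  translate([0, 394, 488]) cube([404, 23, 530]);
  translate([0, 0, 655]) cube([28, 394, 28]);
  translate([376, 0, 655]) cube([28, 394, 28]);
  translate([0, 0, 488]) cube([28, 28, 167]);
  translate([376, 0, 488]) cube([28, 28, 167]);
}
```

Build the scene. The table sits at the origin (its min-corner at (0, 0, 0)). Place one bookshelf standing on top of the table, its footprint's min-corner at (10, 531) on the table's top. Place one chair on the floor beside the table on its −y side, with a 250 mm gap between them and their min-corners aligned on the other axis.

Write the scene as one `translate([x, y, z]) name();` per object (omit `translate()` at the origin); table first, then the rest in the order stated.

table();
translate([10, 531, 697]) bookshelf();
translate([0, -667, 0]) chair();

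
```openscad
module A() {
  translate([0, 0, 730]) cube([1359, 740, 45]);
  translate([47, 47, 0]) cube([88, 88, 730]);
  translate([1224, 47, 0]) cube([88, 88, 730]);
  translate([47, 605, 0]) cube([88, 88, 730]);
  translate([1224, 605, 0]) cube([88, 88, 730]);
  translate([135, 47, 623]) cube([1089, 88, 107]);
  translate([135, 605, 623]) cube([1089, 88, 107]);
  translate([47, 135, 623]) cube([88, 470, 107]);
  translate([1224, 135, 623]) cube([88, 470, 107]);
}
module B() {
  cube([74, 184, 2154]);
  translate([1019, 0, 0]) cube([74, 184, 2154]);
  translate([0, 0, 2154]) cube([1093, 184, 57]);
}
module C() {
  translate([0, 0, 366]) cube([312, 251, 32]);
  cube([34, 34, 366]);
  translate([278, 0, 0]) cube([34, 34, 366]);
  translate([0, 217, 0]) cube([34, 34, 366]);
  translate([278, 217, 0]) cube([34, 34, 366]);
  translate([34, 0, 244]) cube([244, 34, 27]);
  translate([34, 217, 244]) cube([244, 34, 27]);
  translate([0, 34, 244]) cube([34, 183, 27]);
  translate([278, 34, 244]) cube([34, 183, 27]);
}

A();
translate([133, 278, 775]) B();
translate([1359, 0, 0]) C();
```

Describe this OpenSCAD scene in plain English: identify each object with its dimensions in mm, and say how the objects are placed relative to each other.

A is a table: top 1359 mm (x) × 740 mm (y), 45 mm thick, upper face at z = 775 mm, on four 88×88 mm square legs, each inset 47 mm from the nearest pair of top edges, running from z = 0 to the bottom of the top. Four apron rails, 88 mm thick and 107 mm tall, run between adjacent legs with their top edges flush with the underside of the top and their outer faces flush with the legs' outer faces.

B is a rectangular door frame: two vertical jambs of 74×184 mm section, 2154 mm tall, with a clear opening 945 mm wide between their inner faces. A header 57 mm tall and 184 mm deep lies on top of the jambs and spans the full outside width.

C is a simple wooden stool: a rectangular seat 312 mm (x) by 251 mm (y), 32 mm thick, top face at z = 398 mm, on four square legs, each 34×34 mm in cross-section. The legs rest on z = 0, each flush with a corner of the seat. Four stretchers, 34 mm wide and 27 mm tall, connect adjacent legs with their undersides at z = 244 mm, each running between the inner faces of the legs it joins and aligned with the legs' outer faces on the other axis.

The door frame is on top of the table, centred. The stool is against the table's +x side, with their −y faces flush.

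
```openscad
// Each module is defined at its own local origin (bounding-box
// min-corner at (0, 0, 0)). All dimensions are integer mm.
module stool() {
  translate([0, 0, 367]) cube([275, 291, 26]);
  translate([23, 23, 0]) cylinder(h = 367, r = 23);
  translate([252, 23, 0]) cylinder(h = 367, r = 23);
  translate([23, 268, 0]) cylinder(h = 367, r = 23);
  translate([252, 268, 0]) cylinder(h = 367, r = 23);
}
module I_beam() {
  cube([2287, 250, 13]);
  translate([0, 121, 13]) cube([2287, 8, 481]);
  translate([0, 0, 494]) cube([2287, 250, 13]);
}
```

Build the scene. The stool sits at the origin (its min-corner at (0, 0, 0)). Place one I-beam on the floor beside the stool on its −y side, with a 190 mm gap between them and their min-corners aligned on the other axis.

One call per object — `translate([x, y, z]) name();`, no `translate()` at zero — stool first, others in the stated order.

stool();
translate([0, -440, 0]) I_beam();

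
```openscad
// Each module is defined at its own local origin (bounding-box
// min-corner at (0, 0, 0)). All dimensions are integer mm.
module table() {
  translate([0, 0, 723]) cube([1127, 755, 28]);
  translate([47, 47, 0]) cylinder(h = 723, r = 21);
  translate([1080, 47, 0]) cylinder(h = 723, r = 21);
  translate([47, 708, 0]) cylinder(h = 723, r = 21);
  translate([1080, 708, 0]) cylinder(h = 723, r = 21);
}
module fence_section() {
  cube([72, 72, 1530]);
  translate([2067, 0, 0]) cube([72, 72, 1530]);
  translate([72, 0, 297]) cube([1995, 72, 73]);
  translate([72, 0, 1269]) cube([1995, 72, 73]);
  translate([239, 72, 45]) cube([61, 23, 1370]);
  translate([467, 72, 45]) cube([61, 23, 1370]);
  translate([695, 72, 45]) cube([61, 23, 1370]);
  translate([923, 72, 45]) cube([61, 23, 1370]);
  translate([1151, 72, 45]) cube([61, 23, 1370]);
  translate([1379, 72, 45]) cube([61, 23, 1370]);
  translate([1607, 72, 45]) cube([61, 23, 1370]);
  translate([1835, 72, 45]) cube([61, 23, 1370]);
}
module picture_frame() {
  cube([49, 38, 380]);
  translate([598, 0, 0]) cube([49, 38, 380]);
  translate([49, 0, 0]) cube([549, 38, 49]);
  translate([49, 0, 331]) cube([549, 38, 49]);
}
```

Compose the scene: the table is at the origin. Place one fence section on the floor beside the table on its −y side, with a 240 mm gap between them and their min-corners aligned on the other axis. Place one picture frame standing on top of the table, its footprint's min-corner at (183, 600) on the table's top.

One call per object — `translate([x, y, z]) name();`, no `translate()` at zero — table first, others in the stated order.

table();
translate([0, -335, 0]) fence_section();
translate([183, 600, 751]) picture_frame();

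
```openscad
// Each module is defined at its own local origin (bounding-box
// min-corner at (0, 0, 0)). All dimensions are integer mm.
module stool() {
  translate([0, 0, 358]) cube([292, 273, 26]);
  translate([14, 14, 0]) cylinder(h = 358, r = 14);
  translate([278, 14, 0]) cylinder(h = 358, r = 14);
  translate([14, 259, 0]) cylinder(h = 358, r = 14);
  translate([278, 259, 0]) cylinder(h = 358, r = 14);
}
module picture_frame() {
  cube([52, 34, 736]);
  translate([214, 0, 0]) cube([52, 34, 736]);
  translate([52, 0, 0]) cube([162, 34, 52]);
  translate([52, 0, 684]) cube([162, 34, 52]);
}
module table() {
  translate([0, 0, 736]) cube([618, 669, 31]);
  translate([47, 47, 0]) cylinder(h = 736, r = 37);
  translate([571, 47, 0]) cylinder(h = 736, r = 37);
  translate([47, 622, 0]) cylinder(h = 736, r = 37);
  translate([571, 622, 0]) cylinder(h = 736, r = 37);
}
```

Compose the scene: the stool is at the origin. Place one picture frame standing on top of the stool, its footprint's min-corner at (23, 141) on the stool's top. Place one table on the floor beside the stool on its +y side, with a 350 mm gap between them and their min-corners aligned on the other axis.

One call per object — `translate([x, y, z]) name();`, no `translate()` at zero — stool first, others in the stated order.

stool();
translate([23, 141, 384]) picture_frame();
translate([0, 623, 0]) table();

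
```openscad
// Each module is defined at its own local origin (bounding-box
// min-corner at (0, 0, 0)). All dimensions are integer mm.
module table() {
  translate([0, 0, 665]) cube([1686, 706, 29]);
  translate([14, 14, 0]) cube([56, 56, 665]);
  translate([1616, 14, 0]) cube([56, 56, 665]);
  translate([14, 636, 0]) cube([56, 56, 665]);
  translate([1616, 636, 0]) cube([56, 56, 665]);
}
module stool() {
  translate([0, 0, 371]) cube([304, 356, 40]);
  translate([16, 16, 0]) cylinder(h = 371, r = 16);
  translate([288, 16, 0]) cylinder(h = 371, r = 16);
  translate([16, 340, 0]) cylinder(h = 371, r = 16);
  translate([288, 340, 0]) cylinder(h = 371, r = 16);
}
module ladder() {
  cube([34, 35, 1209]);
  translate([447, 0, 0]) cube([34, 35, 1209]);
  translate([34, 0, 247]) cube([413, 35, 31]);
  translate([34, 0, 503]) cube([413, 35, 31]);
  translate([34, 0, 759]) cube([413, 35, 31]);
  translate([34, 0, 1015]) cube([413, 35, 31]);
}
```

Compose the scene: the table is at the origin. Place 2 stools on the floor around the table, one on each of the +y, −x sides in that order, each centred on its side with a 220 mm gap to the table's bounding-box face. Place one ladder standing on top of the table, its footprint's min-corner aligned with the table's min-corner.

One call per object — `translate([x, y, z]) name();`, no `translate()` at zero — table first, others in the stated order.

table();
translate([691, 926, 0]) stool();
translate([-524, 175, 0]) stool();
translate([0, 0, 694]) ladder();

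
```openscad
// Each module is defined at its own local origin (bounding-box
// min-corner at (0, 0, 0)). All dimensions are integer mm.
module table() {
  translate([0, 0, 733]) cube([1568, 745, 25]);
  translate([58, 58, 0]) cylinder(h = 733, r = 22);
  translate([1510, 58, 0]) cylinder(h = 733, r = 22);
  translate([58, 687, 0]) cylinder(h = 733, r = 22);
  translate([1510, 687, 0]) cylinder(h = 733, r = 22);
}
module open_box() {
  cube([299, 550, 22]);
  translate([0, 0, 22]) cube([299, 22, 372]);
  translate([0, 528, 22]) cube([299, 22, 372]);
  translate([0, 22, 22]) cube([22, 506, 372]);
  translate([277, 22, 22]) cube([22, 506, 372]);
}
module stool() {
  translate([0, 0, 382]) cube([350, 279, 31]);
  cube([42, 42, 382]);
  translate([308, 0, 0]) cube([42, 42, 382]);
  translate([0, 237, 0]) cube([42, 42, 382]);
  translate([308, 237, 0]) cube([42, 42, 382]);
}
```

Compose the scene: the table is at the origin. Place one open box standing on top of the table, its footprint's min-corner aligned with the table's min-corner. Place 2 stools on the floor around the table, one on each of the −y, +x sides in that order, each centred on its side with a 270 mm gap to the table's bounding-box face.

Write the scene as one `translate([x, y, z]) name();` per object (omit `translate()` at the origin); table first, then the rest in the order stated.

table();
translate([0, 0, 758]) open_box();
translate([609, -549, 0]) stool();
translate([1838, 233, 0]) stool();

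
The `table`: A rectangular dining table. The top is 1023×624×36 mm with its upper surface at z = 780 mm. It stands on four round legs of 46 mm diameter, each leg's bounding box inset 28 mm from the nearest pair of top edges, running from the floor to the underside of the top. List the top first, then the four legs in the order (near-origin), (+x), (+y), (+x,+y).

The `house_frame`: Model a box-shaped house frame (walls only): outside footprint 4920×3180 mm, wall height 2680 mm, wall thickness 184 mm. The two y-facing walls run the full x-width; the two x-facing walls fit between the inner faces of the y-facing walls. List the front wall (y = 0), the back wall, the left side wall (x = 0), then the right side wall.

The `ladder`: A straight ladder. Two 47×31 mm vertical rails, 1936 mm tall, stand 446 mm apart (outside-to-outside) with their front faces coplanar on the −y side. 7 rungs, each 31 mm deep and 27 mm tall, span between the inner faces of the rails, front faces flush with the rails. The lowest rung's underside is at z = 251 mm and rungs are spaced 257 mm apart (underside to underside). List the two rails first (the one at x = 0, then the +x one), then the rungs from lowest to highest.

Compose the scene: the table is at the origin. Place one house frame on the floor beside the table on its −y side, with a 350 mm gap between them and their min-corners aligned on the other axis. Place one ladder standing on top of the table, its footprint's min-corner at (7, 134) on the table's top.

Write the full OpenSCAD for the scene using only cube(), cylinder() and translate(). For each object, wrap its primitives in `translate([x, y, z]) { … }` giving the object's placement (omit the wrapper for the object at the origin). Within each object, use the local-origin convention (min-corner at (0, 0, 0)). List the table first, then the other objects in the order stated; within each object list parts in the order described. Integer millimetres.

translate([0, 0, 744]) cube([1023, 624, 36]);
translate([51, 51, 0]) cylinder(h = 744, r = 23);
translate([972, 51, 0]) cylinder(h = 744, r = 23);
translate([51, 573, 0]) cylinder(h = 744, r = 23);
translate([972, 573, 0]) cylinder(h = 744, r = 23);
translate([0, -3530, 0]) {
  cube([4920, 184, 2680]);
  translate([0, 2996, 0]) cube([4920, 184, 2680]);
  translate([0, 184, 0]) cube([184, 2812, 2680]);
  translate([4736, 184, 0]) cube([184, 2812, 2680]);
}
translate([7, 134, 780]) {
  cube([47, 31, 1936]);
  translate([399, 0, 0]) cube([47, 31, 1936]);
  translate([47, 0, 251]) cube([352, 31, 27]);
  translate([47, 0, 508]) cube([352, 31, 27]);
  translate([47, 0, 765]) cube([352, 31, 27]);
  translate([47, 0, 1022]) cube([352, 31, 27]);
  translate([47, 0, 1279]) cube([352, 31, 27]);
  translate([47, 0, 1536]) cube([352, 31, 27]);
  translate([47, 0, 1793]) cube([352, 31, 27]);
}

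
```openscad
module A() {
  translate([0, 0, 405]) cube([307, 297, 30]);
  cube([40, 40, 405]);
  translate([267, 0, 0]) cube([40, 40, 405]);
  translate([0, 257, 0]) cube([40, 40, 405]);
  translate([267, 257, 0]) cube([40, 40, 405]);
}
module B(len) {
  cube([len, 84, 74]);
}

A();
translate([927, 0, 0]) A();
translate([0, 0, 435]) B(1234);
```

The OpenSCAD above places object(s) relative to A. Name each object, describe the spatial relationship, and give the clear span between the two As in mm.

A is a stool. B is a beam. A beam spans the tops of two stools. The clear span between the two stools is 620 mm.

Second stool starts at x = 927; first ends at x = 307; clear span = 927 − 307 = 620 mm.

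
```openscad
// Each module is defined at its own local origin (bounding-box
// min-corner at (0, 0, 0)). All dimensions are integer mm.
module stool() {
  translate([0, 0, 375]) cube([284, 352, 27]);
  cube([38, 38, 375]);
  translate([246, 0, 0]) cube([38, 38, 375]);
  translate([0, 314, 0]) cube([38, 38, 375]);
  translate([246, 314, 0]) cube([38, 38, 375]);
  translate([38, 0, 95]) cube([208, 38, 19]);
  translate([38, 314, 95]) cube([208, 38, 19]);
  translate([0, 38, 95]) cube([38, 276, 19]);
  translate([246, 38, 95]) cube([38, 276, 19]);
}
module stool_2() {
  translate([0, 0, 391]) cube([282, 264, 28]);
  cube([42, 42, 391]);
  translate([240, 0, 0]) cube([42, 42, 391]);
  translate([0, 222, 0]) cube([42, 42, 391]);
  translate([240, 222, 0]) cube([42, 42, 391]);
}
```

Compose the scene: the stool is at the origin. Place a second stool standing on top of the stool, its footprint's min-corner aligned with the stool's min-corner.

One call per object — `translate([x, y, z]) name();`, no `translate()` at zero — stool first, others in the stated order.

stool();
translate([0, 0, 402]) stool_2();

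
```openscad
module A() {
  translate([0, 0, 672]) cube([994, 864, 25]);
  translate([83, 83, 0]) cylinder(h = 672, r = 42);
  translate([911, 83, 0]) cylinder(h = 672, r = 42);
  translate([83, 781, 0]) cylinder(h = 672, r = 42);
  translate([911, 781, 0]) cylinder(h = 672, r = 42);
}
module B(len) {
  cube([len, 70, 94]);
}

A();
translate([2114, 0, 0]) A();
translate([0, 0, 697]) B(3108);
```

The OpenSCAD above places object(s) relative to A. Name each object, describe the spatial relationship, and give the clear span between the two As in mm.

A is a table. B is a beam. A beam spans the tops of two tables. The clear span between the two tables is 1120 mm.

Second table starts at x = 2114; first ends at x = 994; clear span = 2114 − 994 = 1120 mm.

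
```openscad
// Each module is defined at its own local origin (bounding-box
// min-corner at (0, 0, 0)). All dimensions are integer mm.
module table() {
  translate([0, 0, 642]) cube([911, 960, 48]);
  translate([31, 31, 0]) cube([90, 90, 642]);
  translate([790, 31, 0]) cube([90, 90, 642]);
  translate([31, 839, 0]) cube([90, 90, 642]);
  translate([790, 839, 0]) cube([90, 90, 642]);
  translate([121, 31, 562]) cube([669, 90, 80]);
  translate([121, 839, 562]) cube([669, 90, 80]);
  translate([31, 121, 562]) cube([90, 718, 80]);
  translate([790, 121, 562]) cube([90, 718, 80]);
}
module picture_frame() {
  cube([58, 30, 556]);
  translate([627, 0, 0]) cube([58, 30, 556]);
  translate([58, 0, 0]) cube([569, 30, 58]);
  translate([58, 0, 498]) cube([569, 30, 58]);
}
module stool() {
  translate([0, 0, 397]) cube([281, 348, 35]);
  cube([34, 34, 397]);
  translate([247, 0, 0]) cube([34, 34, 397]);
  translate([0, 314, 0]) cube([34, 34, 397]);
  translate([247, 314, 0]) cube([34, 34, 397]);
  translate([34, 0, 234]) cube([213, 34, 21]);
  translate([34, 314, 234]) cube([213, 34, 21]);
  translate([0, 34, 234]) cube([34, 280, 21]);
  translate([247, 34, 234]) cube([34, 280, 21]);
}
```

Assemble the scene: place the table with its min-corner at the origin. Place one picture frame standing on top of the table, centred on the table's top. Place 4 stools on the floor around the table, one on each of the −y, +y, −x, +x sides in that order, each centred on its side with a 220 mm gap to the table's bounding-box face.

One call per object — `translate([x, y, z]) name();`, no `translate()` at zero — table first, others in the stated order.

table();
translate([113, 465, 690]) picture_frame();
translate([315, -568, 0]) stool();
translate([315, 1180, 0]) stool();
translate([-501, 306, 0]) stool();
translate([1131, 306, 0]) stool();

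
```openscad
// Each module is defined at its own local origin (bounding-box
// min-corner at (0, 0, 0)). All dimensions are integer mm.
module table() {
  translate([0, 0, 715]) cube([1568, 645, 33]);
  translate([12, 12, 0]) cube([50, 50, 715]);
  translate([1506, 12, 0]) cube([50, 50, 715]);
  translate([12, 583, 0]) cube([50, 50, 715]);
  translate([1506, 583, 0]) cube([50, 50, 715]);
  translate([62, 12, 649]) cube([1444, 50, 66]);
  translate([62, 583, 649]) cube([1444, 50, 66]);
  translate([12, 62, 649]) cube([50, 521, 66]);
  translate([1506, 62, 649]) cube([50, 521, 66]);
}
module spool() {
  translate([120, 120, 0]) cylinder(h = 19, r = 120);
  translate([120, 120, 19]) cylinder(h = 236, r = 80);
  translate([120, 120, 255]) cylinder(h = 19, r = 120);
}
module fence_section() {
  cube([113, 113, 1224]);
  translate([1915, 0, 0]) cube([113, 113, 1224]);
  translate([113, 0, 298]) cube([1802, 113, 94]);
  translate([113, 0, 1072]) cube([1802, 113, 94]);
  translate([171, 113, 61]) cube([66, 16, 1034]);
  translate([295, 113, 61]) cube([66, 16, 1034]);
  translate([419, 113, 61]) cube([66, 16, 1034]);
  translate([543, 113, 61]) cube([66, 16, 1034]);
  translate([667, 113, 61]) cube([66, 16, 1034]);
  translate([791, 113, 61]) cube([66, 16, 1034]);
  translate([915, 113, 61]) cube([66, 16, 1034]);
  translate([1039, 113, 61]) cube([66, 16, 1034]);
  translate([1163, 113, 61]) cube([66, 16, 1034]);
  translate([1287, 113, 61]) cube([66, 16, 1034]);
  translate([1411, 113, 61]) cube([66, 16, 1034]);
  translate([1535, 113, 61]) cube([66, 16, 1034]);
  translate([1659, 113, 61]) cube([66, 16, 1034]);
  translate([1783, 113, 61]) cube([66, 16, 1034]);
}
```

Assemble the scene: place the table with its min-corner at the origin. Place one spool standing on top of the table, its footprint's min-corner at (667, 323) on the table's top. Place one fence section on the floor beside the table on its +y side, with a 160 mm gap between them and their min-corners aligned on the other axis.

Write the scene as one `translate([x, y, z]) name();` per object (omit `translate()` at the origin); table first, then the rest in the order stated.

table();
translate([667, 323, 748]) spool();
translate([0, 805, 0]) fence_section();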